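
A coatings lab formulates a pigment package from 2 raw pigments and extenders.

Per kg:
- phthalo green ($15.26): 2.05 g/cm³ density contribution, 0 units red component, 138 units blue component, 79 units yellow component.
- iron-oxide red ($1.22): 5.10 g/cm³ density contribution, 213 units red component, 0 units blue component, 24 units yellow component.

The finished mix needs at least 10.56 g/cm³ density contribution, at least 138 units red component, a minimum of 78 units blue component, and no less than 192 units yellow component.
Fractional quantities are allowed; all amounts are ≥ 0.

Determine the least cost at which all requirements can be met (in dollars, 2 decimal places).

$16.12

This is a linear program. Let x1 = kg of phthalo green, x2 = kg of iron-oxide red.
Minimize 15.26x1 + 1.22x2 with:
  2.05x1 + 5.1x2 ≥ 10.56   (density contribution)
  213x2 ≥ 138   (red component)
  138x1 ≥ 78   (blue component)
  79x1 + 24x2 ≥ 192   (yellow component)
  x1, x2 ≥ 0.
Both inputs are positive at the optimum. There the blue component and yellow component constraints are tight.
So phthalo green = 0.56522 kg, iron-oxide red = 6.1395 kg.
Total cost: 15.26·0.56522 + 1.22·6.1395 = 16.1154.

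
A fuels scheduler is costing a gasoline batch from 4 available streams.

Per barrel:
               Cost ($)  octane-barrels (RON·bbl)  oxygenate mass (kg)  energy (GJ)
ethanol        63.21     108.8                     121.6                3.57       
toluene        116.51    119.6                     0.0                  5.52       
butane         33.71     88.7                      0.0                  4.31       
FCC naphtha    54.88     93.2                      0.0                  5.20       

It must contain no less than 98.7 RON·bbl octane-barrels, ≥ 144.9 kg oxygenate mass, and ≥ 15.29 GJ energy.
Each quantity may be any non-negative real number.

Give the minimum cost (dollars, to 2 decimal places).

$161.64

Treat it as an LP. Let x1 = barrels of ethanol, x2 = barrels of toluene, x3 = barrels of butane, x4 = barrels of FCC naphtha.
Minimise 63.21x1 + 116.51x2 + 33.71x3 + 54.88x4 with:
  108.8x1 + 119.6x2 + 88.7x3 + 93.2x4 ≥ 98.7   (octane-barrels)
  121.6x1 ≥ 144.9   (oxygenate mass)
  3.57x1 + 5.52x2 + 4.31x3 + 5.2x4 ≥ 15.29   (energy)
  x1, x2, x3, x4 ≥ 0.
The optimal basis is {ethanol, butane}; toluene, FCC naphtha drop out. There the oxygenate mass and energy constraints are tight.
That vertex is x1 = 1.1916, x3 = 2.5605.
Cost = 63.21·1.1916 + 33.71·2.5605 = 161.6355.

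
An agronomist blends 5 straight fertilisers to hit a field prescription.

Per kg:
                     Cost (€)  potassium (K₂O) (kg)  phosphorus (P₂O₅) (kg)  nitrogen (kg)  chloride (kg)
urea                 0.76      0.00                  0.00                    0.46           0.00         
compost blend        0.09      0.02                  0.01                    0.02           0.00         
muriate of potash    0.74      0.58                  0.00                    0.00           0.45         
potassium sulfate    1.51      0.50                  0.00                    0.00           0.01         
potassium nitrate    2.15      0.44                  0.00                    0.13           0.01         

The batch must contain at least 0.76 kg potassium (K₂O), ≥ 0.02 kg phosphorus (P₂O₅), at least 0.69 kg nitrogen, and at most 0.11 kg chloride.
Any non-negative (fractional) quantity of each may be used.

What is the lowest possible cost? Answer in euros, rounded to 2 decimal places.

€3.08

Let x1 = kg of urea, x2 = kg of compost blend, x3 = kg of muriate of potash, x4 = kg of potassium sulfate, x5 = kg of potassium nitrate.
min 0.76x1 + 0.09x2 + 0.74x3 + 1.51x4 + 2.15x5 subject to:
  0.02x2 + 0.58x3 + 0.5x4 + 0.44x5 ≥ 0.76   (potassium (K₂O))
  0.01x2 ≥ 0.02   (phosphorus (P₂O₅))
  0.46x1 + 0.02x2 + 0.13x5 ≥ 0.69   (nitrogen)
  0.45x3 + 0.01x4 + 0.01x5 ≤ 0.11   (chloride)
  x1, x2, x3, x4, x5 ≥ 0.
The optimal basis is {urea, compost blend, muriate of potash}; potassium sulfate, potassium nitrate drop out. The potassium (K₂O), nitrogen, chloride requirements are met with equality.
Solving gives x1 = 0.156, x2 = 30.91, x3 = 0.2444.
Hence cost = 0.76·0.156 + 0.09·30.91 + 0.74·0.2444 = €3.0813.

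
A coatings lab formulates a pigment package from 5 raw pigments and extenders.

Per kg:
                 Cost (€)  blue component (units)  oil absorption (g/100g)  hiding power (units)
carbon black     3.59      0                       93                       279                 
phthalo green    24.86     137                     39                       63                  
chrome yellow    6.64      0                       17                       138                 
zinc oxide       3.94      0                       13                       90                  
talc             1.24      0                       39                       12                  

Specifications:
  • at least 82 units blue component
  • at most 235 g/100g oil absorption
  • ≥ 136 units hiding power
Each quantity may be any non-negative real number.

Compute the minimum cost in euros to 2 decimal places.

Let x1 = kg of carbon black, x2 = kg of phthalo green, x3 = kg of chrome yellow, x4 = kg of zinc oxide, x5 = kg of talc.
Minimize 3.59x1 + 24.86x2 + 6.64x3 + 3.94x4 + 1.24x5 with:
  137x2 ≥ 82   (blue component)
  93x1 + 39x2 + 17x3 + 13x4 + 39x5 ≤ 235   (oil absorption)
  279x1 + 63x2 + 138x3 + 90x4 + 12x5 ≥ 136   (hiding power)
  x1, x2, x3, x4, x5 ≥ 0.
The optimal basis is {carbon black, phthalo green}; chrome yellow, zinc oxide, talc drop out. Binding constraints: blue component and hiding power.
That vertex is x1 = 0.3523, x2 = 0.5985.
Total cost: 3.59·0.3523 + 24.86·0.5985 = 16.1435.

€16.14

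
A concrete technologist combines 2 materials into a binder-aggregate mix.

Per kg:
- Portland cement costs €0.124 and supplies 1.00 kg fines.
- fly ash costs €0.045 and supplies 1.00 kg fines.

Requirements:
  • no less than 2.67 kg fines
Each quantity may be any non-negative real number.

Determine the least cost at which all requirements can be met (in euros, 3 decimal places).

€0.120

Let x1 = kg of Portland cement, x2 = kg of fly ash.
Minimise 0.124x1 + 0.045x2 with:
  1x1 + 1x2 ≥ 2.67   (fines)
  x1, x2 ≥ 0.
The minimum-cost mix takes nothing from Portland cement — only fly ash. Binding constraint: fines.
Solving gives x2 = 2.67.
Total cost: 0.045·2.67 = 0.12015.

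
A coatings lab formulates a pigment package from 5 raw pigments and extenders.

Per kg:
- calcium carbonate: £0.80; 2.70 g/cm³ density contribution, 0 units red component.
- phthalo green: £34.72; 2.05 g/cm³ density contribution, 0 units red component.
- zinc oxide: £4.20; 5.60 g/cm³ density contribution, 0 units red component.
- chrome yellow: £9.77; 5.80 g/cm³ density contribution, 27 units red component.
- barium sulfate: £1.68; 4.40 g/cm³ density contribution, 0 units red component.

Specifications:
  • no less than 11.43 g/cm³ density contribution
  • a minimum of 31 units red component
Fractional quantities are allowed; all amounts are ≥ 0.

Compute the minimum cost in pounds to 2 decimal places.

£12.63

Let x1 = kg of calcium carbonate, x2 = kg of phthalo green, x3 = kg of zinc oxide, x4 = kg of chrome yellow, x5 = kg of barium sulfate.
min 0.8x1 + 34.72x2 + 4.2x3 + 9.77x4 + 1.68x5 s.t.:
  2.7x1 + 2.05x2 + 5.6x3 + 5.8x4 + 4.4x5 ≥ 11.43   (density contribution)
  27x4 ≥ 31   (red component)
  x1, x2, x3, x4, x5 ≥ 0.
The optimal basis is {calcium carbonate, chrome yellow}; phthalo green, zinc oxide, barium sulfate drop out. Binding constraints: density contribution and red component.
That vertex is x1 = 1.767, x4 = 1.148.
Hence cost = 0.8·1.767 + 9.77·1.148 = £12.6296.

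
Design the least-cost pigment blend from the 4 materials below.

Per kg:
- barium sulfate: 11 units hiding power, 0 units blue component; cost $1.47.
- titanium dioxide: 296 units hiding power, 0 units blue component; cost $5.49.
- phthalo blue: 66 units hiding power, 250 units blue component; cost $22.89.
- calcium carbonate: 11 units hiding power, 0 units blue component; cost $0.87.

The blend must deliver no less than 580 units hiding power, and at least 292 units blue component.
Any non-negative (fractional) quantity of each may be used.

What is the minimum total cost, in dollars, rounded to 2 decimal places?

Let x1 = kg of barium sulfate, x2 = kg of titanium dioxide, x3 = kg of phthalo blue, x4 = kg of calcium carbonate.
Minimize 1.47x1 + 5.49x2 + 22.89x3 + 0.87x4 with:
  11x1 + 296x2 + 66x3 + 11x4 ≥ 580   (hiding power)
  250x3 ≥ 292   (blue component)
  x1, x2, x3, x4 ≥ 0.
At the optimum only titanium dioxide, phthalo blue are positive (barium sulfate, calcium carbonate = 0). Binding constraints: hiding power and blue component.
Solving gives x2 = 1.699, x3 = 1.168.
Total cost: 5.49·1.699 + 22.89·1.168 = 36.0630.

$36.06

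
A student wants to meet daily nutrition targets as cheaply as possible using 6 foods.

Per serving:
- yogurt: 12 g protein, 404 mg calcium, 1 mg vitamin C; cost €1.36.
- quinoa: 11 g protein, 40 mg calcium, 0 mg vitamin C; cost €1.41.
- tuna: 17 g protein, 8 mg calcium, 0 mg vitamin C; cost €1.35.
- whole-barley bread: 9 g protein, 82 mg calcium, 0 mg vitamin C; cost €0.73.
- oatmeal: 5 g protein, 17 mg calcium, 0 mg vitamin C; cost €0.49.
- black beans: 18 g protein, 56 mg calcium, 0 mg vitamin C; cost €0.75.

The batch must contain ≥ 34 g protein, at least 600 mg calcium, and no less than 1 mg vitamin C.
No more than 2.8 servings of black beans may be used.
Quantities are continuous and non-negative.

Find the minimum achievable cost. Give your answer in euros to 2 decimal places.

Let x1 = servings of yogurt, x2 = servings of quinoa, x3 = servings of tuna, x4 = servings of whole-barley bread, x5 = servings of oatmeal, x6 = servings of black beans.
Minimize 1.36x1 + 1.41x2 + 1.35x3 + 0.73x4 + 0.49x5 + 0.75x6 with:
  12x1 + 11x2 + 17x3 + 9x4 + 5x5 + 18x6 ≥ 34   (protein)
  404x1 + 40x2 + 8x3 + 82x4 + 17x5 + 56x6 ≥ 600   (calcium)
  1x1 ≥ 1   (vitamin C)
  x6 ≤ 2.8
  x1, x2, x3, x4, x5, x6 ≥ 0.
The minimum-cost mix takes nothing from quinoa, tuna, whole-barley bread, oatmeal — only yogurt, black beans. The protein and calcium requirements are met with equality.
So yogurt = 1.348 servings, black beans = 0.9903 servings.
Objective = 1.36·1.348 + 0.75·0.9903 = 2.5760.

€2.58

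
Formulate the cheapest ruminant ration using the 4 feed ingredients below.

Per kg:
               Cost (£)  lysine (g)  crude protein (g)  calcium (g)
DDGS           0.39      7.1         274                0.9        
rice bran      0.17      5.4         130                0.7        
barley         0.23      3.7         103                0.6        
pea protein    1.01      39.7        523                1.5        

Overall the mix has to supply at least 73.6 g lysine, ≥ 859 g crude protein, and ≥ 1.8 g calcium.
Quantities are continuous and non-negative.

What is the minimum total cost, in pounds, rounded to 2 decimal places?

Set it up as a linear program. Let x1 = kg of DDGS, x2 = kg of rice bran, x3 = kg of barley, x4 = kg of pea protein.
Minimize 0.39x1 + 0.17x2 + 0.23x3 + 1.01x4 s.t.:
  7.1x1 + 5.4x2 + 3.7x3 + 39.7x4 ≥ 73.6   (lysine)
  274x1 + 130x2 + 103x3 + 523x4 ≥ 859   (crude protein)
  0.9x1 + 0.7x2 + 0.6x3 + 1.5x4 ≥ 1.8   (calcium)
  x1, x2, x3, x4 ≥ 0.
The optimal basis is {pea protein}; DDGS, rice bran, barley drop out. There the lysine constraint is tight.
Optimal quantities: pea protein = 1.854 kg.
Objective = 1.01·1.854 = 1.8725.

£1.87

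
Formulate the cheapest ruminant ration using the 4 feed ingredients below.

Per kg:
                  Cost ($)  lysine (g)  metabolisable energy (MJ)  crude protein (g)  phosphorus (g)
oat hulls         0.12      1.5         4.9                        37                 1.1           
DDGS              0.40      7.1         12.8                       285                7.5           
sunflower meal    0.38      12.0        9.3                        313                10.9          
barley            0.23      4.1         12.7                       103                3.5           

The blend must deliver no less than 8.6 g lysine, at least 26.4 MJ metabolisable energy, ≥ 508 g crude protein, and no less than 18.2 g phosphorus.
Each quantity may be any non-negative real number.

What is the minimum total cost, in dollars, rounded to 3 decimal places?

Set it up as a linear program. Let x1 = kg of oat hulls, x2 = kg of DDGS, x3 = kg of sunflower meal, x4 = kg of barley.
min 0.12x1 + 0.4x2 + 0.38x3 + 0.23x4 s.t.:
  1.5x1 + 7.1x2 + 12x3 + 4.1x4 ≥ 8.6   (lysine)
  4.9x1 + 12.8x2 + 9.3x3 + 12.7x4 ≥ 26.4   (metabolisable energy)
  37x1 + 285x2 + 313x3 + 103x4 ≥ 508   (crude protein)
  1.1x1 + 7.5x2 + 10.9x3 + 3.5x4 ≥ 18.2   (phosphorus)
  x1, x2, x3, x4 ≥ 0.
The optimal basis is {sunflower meal, barley}; oat hulls, DDGS drop out. Binding constraints: metabolisable energy and phosphorus.
Solving gives x3 = 1.31, x4 = 1.119.
Hence cost = 0.38·1.31 + 0.23·1.119 = $0.75517.

$0.755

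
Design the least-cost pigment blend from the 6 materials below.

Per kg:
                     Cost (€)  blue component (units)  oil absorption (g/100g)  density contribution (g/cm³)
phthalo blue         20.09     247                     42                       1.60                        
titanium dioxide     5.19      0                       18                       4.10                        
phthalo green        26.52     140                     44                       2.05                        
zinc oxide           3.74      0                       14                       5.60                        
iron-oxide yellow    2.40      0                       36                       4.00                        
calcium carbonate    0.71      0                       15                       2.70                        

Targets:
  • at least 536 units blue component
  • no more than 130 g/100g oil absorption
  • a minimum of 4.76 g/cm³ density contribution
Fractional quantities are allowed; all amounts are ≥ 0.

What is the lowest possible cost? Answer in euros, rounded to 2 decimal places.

€43.93

This is a linear program. Let x1 = kg of phthalo blue, x2 = kg of titanium dioxide, x3 = kg of phthalo green, x4 = kg of zinc oxide, x5 = kg of iron-oxide yellow, x6 = kg of calcium carbonate.
Minimise 20.09x1 + 5.19x2 + 26.52x3 + 3.74x4 + 2.4x5 + 0.71x6 subject to:
  247x1 + 140x3 ≥ 536   (blue component)
  42x1 + 18x2 + 44x3 + 14x4 + 36x5 + 15x6 ≤ 130   (oil absorption)
  1.6x1 + 4.1x2 + 2.05x3 + 5.6x4 + 4x5 + 2.7x6 ≥ 4.76   (density contribution)
  x1, x2, x3, x4, x5, x6 ≥ 0.
The cheapest feasible vertex uses only phthalo blue, calcium carbonate; titanium dioxide, phthalo green, zinc oxide, iron-oxide yellow are not used. The blue component and density contribution requirements are met with equality.
That vertex is x1 = 2.17, x6 = 0.477.
Cost = 20.09·2.17 + 0.71·0.477 = 43.9340.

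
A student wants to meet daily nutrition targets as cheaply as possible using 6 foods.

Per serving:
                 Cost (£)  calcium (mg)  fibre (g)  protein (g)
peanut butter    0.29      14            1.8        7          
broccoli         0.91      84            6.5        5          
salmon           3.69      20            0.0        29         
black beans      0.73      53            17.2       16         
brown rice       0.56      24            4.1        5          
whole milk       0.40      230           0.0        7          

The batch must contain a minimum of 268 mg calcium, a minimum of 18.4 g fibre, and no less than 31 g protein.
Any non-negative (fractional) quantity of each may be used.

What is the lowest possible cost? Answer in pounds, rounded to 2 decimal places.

£1.44

Set it up as a linear program. Let x1 = servings of peanut butter, x2 = servings of broccoli, x3 = servings of salmon, x4 = servings of black beans, x5 = servings of brown rice, x6 = servings of whole milk.
min 0.29x1 + 0.91x2 + 3.69x3 + 0.73x4 + 0.56x5 + 0.4x6 subject to:
  14x1 + 84x2 + 20x3 + 53x4 + 24x5 + 230x6 ≥ 268   (calcium)
  1.8x1 + 6.5x2 + 17.2x4 + 4.1x5 ≥ 18.4   (fibre)
  7x1 + 5x2 + 29x3 + 16x4 + 5x5 + 7x6 ≥ 31   (protein)
  x1, x2, x3, x4, x5, x6 ≥ 0.
The optimal basis is {peanut butter, black beans, whole milk}; broccoli, salmon, brown rice drop out. There the calcium, fibre, protein constraints are tight.
So peanut butter = 1.47 servings, black beans = 0.9159 servings, whole milk = 0.8647 servings.
Hence cost = 0.29·1.47 + 0.73·0.9159 + 0.4·0.8647 = £1.4408.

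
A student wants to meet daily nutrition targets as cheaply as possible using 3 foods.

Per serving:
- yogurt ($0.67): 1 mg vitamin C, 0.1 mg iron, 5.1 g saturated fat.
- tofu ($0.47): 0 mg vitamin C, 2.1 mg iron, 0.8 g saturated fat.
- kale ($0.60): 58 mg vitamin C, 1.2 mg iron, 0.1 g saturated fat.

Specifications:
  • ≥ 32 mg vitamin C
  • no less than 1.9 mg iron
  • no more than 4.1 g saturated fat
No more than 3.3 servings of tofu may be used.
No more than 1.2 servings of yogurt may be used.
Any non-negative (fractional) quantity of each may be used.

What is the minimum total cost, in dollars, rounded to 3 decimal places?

Treat it as an LP. Let x1 = servings of yogurt, x2 = servings of tofu, x3 = servings of kale.
min 0.67x1 + 0.47x2 + 0.6x3 s.t.:
  1x1 + 58x3 ≥ 32   (vitamin C)
  0.1x1 + 2.1x2 + 1.2x3 ≥ 1.9   (iron)
  5.1x1 + 0.8x2 + 0.1x3 ≤ 4.1   (saturated fat)
  x2 ≤ 3.3
  x1 ≤ 1.2
  x1, x2, x3 ≥ 0.
The cheapest feasible vertex uses only tofu, kale; yogurt is not used. Binding constraints: vitamin C and iron.
So tofu = 0.5895 servings, kale = 0.5517 servings.
Total cost: 0.47·0.5895 + 0.6·0.5517 = 0.60809.

$0.608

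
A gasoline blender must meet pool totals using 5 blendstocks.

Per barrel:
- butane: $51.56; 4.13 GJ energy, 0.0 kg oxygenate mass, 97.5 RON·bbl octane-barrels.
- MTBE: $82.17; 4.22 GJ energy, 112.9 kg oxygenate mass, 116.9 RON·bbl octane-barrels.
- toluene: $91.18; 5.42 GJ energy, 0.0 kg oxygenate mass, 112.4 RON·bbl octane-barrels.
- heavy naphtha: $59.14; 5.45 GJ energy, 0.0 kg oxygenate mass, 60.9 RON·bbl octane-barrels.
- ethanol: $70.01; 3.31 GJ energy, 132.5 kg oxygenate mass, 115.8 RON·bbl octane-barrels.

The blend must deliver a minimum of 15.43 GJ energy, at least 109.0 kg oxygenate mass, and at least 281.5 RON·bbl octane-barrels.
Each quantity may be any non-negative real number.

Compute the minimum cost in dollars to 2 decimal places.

Let x1 = barrels of butane, x2 = barrels of MTBE, x3 = barrels of toluene, x4 = barrels of heavy naphtha, x5 = barrels of ethanol.
Minimize 51.56x1 + 82.17x2 + 91.18x3 + 59.14x4 + 70.01x5 s.t.:
  4.13x1 + 4.22x2 + 5.42x3 + 5.45x4 + 3.31x5 ≥ 15.43   (energy)
  112.9x2 + 132.5x5 ≥ 109   (oxygenate mass)
  97.5x1 + 116.9x2 + 112.4x3 + 60.9x4 + 115.8x5 ≥ 281.5   (octane-barrels)
  x1, x2, x3, x4, x5 ≥ 0.
At the optimum only butane, heavy naphtha, ethanol are positive (MTBE, toluene = 0). The energy, oxygenate mass, octane-barrels requirements are met with equality.
That vertex is x1 = 0.86164, x4 = 1.6786, x5 = 0.82264.
Cost = 51.56·0.86164 + 59.14·1.6786 + 70.01·0.82264 = 201.2916.

$201.29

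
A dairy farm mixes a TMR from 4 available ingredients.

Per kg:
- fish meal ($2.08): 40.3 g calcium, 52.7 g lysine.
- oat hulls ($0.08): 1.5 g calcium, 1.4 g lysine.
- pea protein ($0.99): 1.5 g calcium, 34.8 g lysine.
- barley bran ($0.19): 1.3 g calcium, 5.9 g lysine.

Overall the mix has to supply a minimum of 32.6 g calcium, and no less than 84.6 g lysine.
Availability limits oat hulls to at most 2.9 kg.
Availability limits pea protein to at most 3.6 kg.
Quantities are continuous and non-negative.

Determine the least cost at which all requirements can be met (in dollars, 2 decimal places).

Let x1 = kg of fish meal, x2 = kg of oat hulls, x3 = kg of pea protein, x4 = kg of barley bran.
min 2.08x1 + 0.08x2 + 0.99x3 + 0.19x4 s.t.:
  40.3x1 + 1.5x2 + 1.5x3 + 1.3x4 ≥ 32.6   (calcium)
  52.7x1 + 1.4x2 + 34.8x3 + 5.9x4 ≥ 84.6   (lysine)
  x2 ≤ 2.9
  x3 ≤ 3.6
  x1, x2, x3, x4 ≥ 0.
At the optimum only fish meal, pea protein are positive (oat hulls, barley bran = 0). Binding constraints: calcium and lysine.
That vertex is x1 = 0.7614, x3 = 1.278.
Hence cost = 2.08·0.7614 + 0.99·1.278 = $2.8489.

$2.85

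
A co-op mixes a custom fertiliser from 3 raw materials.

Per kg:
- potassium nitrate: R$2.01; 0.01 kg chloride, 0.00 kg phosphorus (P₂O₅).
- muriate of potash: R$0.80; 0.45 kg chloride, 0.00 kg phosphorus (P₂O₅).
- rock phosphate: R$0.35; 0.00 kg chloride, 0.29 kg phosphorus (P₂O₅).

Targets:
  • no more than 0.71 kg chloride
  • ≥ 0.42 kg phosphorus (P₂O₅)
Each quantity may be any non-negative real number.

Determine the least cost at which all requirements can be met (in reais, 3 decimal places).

Treat it as an LP. Let x1 = kg of potassium nitrate, x2 = kg of muriate of potash, x3 = kg of rock phosphate.
min 2.01x1 + 0.8x2 + 0.35x3 with:
  0.01x1 + 0.45x2 ≤ 0.71   (chloride)
  0.29x3 ≥ 0.42   (phosphorus (P₂O₅))
  x1, x2, x3 ≥ 0.
At the optimum only rock phosphate is positive (potassium nitrate, muriate of potash = 0). Binding constraint: phosphorus (P₂O₅).
Solving gives x3 = 1.448.
Total cost: 0.35·1.448 = 0.50680.

R$0.507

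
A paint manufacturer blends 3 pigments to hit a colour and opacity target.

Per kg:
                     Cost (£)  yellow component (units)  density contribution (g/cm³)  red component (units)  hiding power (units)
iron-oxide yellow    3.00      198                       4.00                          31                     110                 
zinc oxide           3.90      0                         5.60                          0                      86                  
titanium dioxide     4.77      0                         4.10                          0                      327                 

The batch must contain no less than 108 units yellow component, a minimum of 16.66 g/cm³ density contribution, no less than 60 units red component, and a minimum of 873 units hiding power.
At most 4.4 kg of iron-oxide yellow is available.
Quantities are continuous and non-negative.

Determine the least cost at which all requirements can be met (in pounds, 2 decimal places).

£15.78

Let x1 = kg of iron-oxide yellow, x2 = kg of zinc oxide, x3 = kg of titanium dioxide.
Minimize 3x1 + 3.9x2 + 4.77x3 s.t.:
  198x1 ≥ 108   (yellow component)
  4x1 + 5.6x2 + 4.1x3 ≥ 16.66   (density contribution)
  31x1 ≥ 60   (red component)
  110x1 + 86x2 + 327x3 ≥ 873   (hiding power)
  x1 ≤ 4.4
  x1, x2, x3 ≥ 0.
The cheapest feasible vertex uses only iron-oxide yellow, titanium dioxide; zinc oxide is not used. Binding constraints: density contribution and hiding power.
So iron-oxide yellow = 2.1803 kg, titanium dioxide = 1.9363 kg.
Cost = 3·2.1803 + 4.77·1.9363 = 15.7771.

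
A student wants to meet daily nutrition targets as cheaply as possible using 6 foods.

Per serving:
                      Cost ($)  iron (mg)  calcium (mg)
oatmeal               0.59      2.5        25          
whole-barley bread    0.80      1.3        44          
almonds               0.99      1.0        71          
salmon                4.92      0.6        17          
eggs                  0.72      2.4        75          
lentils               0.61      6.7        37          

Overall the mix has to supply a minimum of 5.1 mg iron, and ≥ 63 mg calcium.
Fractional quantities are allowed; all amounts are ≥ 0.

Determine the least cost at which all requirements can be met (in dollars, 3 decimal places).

This is a linear program. Let x1 = servings of oatmeal, x2 = servings of whole-barley bread, x3 = servings of almonds, x4 = servings of salmon, x5 = servings of eggs, x6 = servings of lentils.
Minimize 0.59x1 + 0.8x2 + 0.99x3 + 4.92x4 + 0.72x5 + 0.61x6 with:
  2.5x1 + 1.3x2 + 1x3 + 0.6x4 + 2.4x5 + 6.7x6 ≥ 5.1   (iron)
  25x1 + 44x2 + 71x3 + 17x4 + 75x5 + 37x6 ≥ 63   (calcium)
  x1, x2, x3, x4, x5, x6 ≥ 0.
The cheapest feasible vertex uses only eggs, lentils; oatmeal, whole-barley bread, almonds, salmon are not used. Binding constraints: iron and calcium.
So eggs = 0.5642 servings, lentils = 0.5591 servings.
Hence cost = 0.72·0.5642 + 0.61·0.5591 = $0.74728.

$0.747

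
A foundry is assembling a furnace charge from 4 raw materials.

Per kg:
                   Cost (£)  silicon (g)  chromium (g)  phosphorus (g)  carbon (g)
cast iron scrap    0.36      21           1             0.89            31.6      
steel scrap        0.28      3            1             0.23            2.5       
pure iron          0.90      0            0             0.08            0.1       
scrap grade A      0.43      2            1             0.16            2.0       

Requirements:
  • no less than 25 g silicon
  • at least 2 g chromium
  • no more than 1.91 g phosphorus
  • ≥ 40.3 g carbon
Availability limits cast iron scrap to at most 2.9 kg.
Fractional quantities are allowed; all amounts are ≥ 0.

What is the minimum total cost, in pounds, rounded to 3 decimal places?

Treat it as an LP. Let x1 = kg of cast iron scrap, x2 = kg of steel scrap, x3 = kg of pure iron, x4 = kg of scrap grade A.
min 0.36x1 + 0.28x2 + 0.9x3 + 0.43x4 with:
  21x1 + 3x2 + 2x4 ≥ 25   (silicon)
  1x1 + 1x2 + 1x4 ≥ 2   (chromium)
  0.89x1 + 0.23x2 + 0.08x3 + 0.16x4 ≤ 1.91   (phosphorus)
  31.6x1 + 2.5x2 + 0.1x3 + 2x4 ≥ 40.3   (carbon)
  x1 ≤ 2.9
  x1, x2, x3, x4 ≥ 0.
The cheapest feasible vertex uses only cast iron scrap, steel scrap; pure iron, scrap grade A are not used. The chromium and carbon requirements are met with equality.
Optimal quantities: cast iron scrap = 1.213 kg, steel scrap = 0.7869 kg.
Objective = 0.36·1.213 + 0.28·0.7869 = 0.65701.

£0.657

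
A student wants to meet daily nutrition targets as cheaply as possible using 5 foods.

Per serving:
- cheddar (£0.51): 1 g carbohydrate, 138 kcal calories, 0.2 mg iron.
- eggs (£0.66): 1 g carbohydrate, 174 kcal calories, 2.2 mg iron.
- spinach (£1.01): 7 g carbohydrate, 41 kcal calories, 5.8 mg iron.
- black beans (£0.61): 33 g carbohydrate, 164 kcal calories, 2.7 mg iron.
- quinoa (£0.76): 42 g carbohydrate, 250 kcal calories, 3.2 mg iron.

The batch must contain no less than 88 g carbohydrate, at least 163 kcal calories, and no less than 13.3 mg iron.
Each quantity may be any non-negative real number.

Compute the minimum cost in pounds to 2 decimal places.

Let x1 = servings of cheddar, x2 = servings of eggs, x3 = servings of spinach, x4 = servings of black beans, x5 = servings of quinoa.
Minimize 0.51x1 + 0.66x2 + 1.01x3 + 0.61x4 + 0.76x5 subject to:
  1x1 + 1x2 + 7x3 + 33x4 + 42x5 ≥ 88   (carbohydrate)
  138x1 + 174x2 + 41x3 + 164x4 + 250x5 ≥ 163   (calories)
  0.2x1 + 2.2x2 + 5.8x3 + 2.7x4 + 3.2x5 ≥ 13.3   (iron)
  x1, x2, x3, x4, x5 ≥ 0.
The optimal basis is {spinach, black beans}; cheddar, eggs, quinoa drop out. The carbohydrate and iron requirements are met with equality.
Optimal quantities: spinach = 1.167 servings, black beans = 2.419 servings.
Total cost: 1.01·1.167 + 0.61·2.419 = 2.6543.

£2.65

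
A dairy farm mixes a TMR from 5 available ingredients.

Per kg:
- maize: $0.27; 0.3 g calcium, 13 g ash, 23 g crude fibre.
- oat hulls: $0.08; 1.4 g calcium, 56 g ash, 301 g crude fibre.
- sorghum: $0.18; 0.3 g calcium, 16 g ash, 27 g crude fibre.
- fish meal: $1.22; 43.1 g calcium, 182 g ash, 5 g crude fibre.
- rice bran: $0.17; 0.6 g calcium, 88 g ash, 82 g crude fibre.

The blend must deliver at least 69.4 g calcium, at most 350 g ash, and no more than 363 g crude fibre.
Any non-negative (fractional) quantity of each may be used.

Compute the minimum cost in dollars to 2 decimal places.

$1.96

Treat it as an LP. Let x1 = kg of maize, x2 = kg of oat hulls, x3 = kg of sorghum, x4 = kg of fish meal, x5 = kg of rice bran.
Minimise 0.27x1 + 0.08x2 + 0.18x3 + 1.22x4 + 0.17x5 with:
  0.3x1 + 1.4x2 + 0.3x3 + 43.1x4 + 0.6x5 ≥ 69.4   (calcium)
  13x1 + 56x2 + 16x3 + 182x4 + 88x5 ≤ 350   (ash)
  23x1 + 301x2 + 27x3 + 5x4 + 82x5 ≤ 363   (crude fibre)
  x1, x2, x3, x4, x5 ≥ 0.
The minimum-cost mix takes nothing from maize, oat hulls, sorghum, rice bran — only fish meal. The calcium requirement is met with equality.
Solving gives x4 = 1.61.
Objective = 1.22·1.61 = 1.9642.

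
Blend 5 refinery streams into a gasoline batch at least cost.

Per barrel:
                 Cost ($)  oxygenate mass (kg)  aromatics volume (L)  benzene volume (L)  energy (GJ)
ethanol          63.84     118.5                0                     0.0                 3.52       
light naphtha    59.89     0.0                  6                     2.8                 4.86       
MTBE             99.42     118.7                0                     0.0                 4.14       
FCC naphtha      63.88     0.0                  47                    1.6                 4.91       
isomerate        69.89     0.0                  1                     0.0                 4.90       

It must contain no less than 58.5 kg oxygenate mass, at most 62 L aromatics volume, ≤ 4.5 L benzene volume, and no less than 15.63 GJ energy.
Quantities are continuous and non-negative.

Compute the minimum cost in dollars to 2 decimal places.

Let x1 = barrels of ethanol, x2 = barrels of light naphtha, x3 = barrels of MTBE, x4 = barrels of FCC naphtha, x5 = barrels of isomerate.
min 63.84x1 + 59.89x2 + 99.42x3 + 63.88x4 + 69.89x5 with:
  118.5x1 + 118.7x3 ≥ 58.5   (oxygenate mass)
  6x2 + 47x4 + 1x5 ≤ 62   (aromatics volume)
  2.8x2 + 1.6x4 ≤ 4.5   (benzene volume)
  3.52x1 + 4.86x2 + 4.14x3 + 4.91x4 + 4.9x5 ≥ 15.63   (energy)
  x1, x2, x3, x4, x5 ≥ 0.
The optimal basis is {ethanol, light naphtha, FCC naphtha, isomerate}; MTBE drops out. Binding constraints: oxygenate mass, aromatics volume, benzene volume, energy.
So ethanol = 0.4937 barrels, light naphtha = 0.93 barrels, FCC naphtha = 1.185 barrels, isomerate = 0.7253 barrels.
Total cost: 63.84·0.4937 + 59.89·0.93 + 63.88·1.185 + 69.89·0.7253 = 213.6045.

$213.60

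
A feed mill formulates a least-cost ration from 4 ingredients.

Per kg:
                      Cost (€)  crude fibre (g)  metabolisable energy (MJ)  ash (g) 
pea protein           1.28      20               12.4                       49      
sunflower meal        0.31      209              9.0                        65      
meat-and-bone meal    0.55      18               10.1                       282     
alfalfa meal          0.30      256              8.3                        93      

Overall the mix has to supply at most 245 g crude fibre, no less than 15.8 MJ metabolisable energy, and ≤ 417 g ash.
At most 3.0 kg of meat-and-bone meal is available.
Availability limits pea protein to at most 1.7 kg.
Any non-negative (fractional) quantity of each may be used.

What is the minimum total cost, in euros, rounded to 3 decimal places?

Set it up as a linear program. Let x1 = kg of pea protein, x2 = kg of sunflower meal, x3 = kg of meat-and-bone meal, x4 = kg of alfalfa meal.
Minimize 1.28x1 + 0.31x2 + 0.55x3 + 0.3x4 with:
  20x1 + 209x2 + 18x3 + 256x4 ≤ 245   (crude fibre)
  12.4x1 + 9x2 + 10.1x3 + 8.3x4 ≥ 15.8   (metabolisable energy)
  49x1 + 65x2 + 282x3 + 93x4 ≤ 417   (ash)
  x3 ≤ 3
  x1 ≤ 1.7
  x1, x2, x3, x4 ≥ 0.
At the optimum only sunflower meal, meat-and-bone meal are positive (pea protein, alfalfa meal = 0). There the crude fibre and metabolisable energy constraints are tight.
Solving gives x2 = 1.124, x3 = 0.563.
Hence cost = 0.31·1.124 + 0.55·0.563 = €0.65809.

€0.658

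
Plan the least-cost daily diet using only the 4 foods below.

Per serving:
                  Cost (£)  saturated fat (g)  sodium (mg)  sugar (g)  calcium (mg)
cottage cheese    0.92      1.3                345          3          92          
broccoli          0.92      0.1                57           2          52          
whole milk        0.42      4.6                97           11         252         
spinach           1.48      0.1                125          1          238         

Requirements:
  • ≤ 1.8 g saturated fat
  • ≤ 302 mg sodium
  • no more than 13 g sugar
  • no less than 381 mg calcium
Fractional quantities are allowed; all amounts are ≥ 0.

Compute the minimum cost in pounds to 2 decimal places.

£1.95

Let x1 = servings of cottage cheese, x2 = servings of broccoli, x3 = servings of whole milk, x4 = servings of spinach.
Minimize 0.92x1 + 0.92x2 + 0.42x3 + 1.48x4 with:
  1.3x1 + 0.1x2 + 4.6x3 + 0.1x4 ≤ 1.8   (saturated fat)
  345x1 + 57x2 + 97x3 + 125x4 ≤ 302   (sodium)
  3x1 + 2x2 + 11x3 + 1x4 ≤ 13   (sugar)
  92x1 + 52x2 + 252x3 + 238x4 ≥ 381   (calcium)
  x1, x2, x3, x4 ≥ 0.
The optimal basis is {whole milk, spinach}; cottage cheese, broccoli drop out. The saturated fat and calcium requirements are met with equality.
Solving gives x3 = 0.3649, x4 = 1.214.
Total cost: 0.42·0.3649 + 1.48·1.214 = 1.9500.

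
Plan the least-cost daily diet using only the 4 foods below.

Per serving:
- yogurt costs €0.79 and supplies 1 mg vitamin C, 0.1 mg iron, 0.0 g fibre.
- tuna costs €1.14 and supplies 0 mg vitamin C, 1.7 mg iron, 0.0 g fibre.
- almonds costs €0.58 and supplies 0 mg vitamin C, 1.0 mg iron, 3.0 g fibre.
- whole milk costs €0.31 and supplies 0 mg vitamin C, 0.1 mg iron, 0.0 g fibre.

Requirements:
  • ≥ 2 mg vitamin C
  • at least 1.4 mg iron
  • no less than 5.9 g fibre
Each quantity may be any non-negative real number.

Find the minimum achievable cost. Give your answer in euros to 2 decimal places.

€2.72

Set it up as a linear program. Let x1 = servings of yogurt, x2 = servings of tuna, x3 = servings of almonds, x4 = servings of whole milk.
min 0.79x1 + 1.14x2 + 0.58x3 + 0.31x4 with:
  1x1 ≥ 2   (vitamin C)
  0.1x1 + 1.7x2 + 1x3 + 0.1x4 ≥ 1.4   (iron)
  3x3 ≥ 5.9   (fibre)
  x1, x2, x3, x4 ≥ 0.
The optimal basis is {yogurt, almonds}; tuna, whole milk drop out. There the vitamin C and fibre constraints are tight.
Optimal quantities: yogurt = 2 servings, almonds = 1.967 servings.
Hence cost = 0.79·2 + 0.58·1.967 = €2.7209.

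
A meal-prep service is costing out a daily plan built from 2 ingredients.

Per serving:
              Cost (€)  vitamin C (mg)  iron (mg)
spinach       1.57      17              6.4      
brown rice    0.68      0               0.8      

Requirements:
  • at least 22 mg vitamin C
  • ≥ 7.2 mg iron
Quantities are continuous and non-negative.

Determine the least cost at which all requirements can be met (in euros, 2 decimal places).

This is a linear program. Let x1 = servings of spinach, x2 = servings of brown rice.
Minimise 1.57x1 + 0.68x2 with:
  17x1 ≥ 22   (vitamin C)
  6.4x1 + 0.8x2 ≥ 7.2   (iron)
  x1, x2 ≥ 0.
The cheapest feasible vertex uses only spinach; brown rice is not used. There the vitamin C constraint is tight.
That vertex is x1 = 1.294.
Objective = 1.57·1.294 = 2.0316.

€2.03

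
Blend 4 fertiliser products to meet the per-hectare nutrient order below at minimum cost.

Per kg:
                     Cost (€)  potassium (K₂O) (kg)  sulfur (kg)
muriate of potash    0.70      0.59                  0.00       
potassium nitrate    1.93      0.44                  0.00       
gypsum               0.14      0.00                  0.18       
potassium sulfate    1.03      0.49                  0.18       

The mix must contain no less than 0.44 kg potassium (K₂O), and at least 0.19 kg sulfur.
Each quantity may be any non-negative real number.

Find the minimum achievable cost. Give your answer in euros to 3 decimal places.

Set it up as a linear program. Let x1 = kg of muriate of potash, x2 = kg of potassium nitrate, x3 = kg of gypsum, x4 = kg of potassium sulfate.
Minimize 0.7x1 + 1.93x2 + 0.14x3 + 1.03x4 s.t.:
  0.59x1 + 0.44x2 + 0.49x4 ≥ 0.44   (potassium (K₂O))
  0.18x3 + 0.18x4 ≥ 0.19   (sulfur)
  x1, x2, x3, x4 ≥ 0.
The minimum-cost mix takes nothing from potassium nitrate, potassium sulfate — only muriate of potash, gypsum. The potassium (K₂O) and sulfur requirements are met with equality.
That vertex is x1 = 0.7458, x3 = 1.056.
Cost = 0.7·0.7458 + 0.14·1.056 = 0.66990.

€0.670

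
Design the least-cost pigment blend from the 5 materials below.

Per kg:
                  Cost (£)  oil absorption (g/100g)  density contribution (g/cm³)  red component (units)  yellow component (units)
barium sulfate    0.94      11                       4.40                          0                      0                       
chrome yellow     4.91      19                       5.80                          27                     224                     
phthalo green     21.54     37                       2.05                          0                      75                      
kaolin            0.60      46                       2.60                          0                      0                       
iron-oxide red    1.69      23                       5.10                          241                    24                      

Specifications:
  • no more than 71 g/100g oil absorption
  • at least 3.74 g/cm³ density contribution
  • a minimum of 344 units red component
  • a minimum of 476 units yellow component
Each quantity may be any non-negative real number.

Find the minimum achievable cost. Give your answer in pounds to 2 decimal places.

This is a linear program. Let x1 = kg of barium sulfate, x2 = kg of chrome yellow, x3 = kg of phthalo green, x4 = kg of kaolin, x5 = kg of iron-oxide red.
Minimise 0.94x1 + 4.91x2 + 21.54x3 + 0.6x4 + 1.69x5 with:
  11x1 + 19x2 + 37x3 + 46x4 + 23x5 ≤ 71   (oil absorption)
  4.4x1 + 5.8x2 + 2.05x3 + 2.6x4 + 5.1x5 ≥ 3.74   (density contribution)
  27x2 + 241x5 ≥ 344   (red component)
  224x2 + 75x3 + 24x5 ≥ 476   (yellow component)
  x1, x2, x3, x4, x5 ≥ 0.
The minimum-cost mix takes nothing from barium sulfate, phthalo green, kaolin — only chrome yellow, iron-oxide red. There the red component and yellow component constraints are tight.
Optimal quantities: chrome yellow = 1.996 kg, iron-oxide red = 1.2038 kg.
Objective = 4.91·1.996 + 1.69·1.2038 = 11.8348.

£11.83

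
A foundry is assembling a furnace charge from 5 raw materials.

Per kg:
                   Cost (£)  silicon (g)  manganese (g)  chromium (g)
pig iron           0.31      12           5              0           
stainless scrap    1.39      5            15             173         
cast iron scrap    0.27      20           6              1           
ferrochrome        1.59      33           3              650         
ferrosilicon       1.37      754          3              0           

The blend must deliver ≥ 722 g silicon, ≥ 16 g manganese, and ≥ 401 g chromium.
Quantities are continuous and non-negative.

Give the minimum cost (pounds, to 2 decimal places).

Let x1 = kg of pig iron, x2 = kg of stainless scrap, x3 = kg of cast iron scrap, x4 = kg of ferrochrome, x5 = kg of ferrosilicon.
min 0.31x1 + 1.39x2 + 0.27x3 + 1.59x4 + 1.37x5 subject to:
  12x1 + 5x2 + 20x3 + 33x4 + 754x5 ≥ 722   (silicon)
  5x1 + 15x2 + 6x3 + 3x4 + 3x5 ≥ 16   (manganese)
  173x2 + 1x3 + 650x4 ≥ 401   (chromium)
  x1, x2, x3, x4, x5 ≥ 0.
At the optimum only cast iron scrap, ferrochrome, ferrosilicon are positive (pig iron, stainless scrap = 0). Binding constraints: silicon, manganese, chromium.
Solving gives x3 = 1.92, x4 = 0.614, x5 = 0.8798.
Objective = 0.27·1.92 + 1.59·0.614 + 1.37·0.8798 = 2.7000.

£2.70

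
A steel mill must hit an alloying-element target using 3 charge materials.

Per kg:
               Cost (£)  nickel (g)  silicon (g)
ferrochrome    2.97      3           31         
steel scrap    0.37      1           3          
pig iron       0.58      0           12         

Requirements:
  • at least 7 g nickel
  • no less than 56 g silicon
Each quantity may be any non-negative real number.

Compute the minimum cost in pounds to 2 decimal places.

Treat it as an LP. Let x1 = kg of ferrochrome, x2 = kg of steel scrap, x3 = kg of pig iron.
Minimise 2.97x1 + 0.37x2 + 0.58x3 subject to:
  3x1 + 1x2 ≥ 7   (nickel)
  31x1 + 3x2 + 12x3 ≥ 56   (silicon)
  x1, x2, x3 ≥ 0.
The cheapest feasible vertex uses only steel scrap, pig iron; ferrochrome is not used. The nickel and silicon requirements are met with equality.
Optimal quantities: steel scrap = 7 kg, pig iron = 2.917 kg.
Cost = 0.37·7 + 0.58·2.917 = 4.2819.

£4.28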